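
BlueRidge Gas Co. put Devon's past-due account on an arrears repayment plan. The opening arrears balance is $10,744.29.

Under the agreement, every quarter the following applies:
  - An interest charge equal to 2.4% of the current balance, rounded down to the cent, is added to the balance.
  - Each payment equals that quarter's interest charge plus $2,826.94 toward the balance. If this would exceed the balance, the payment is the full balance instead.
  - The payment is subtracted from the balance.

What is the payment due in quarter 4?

Quarter 1: opening $10,744.29; interest $257.86 → $11,002.15; payment $3,084.80; balance $7,917.35
Quarter 2: opening $7,917.35; interest $190.01 → $8,107.36; payment $3,016.95; balance $5,090.41
Quarter 3: opening $5,090.41; interest $122.16 → $5,212.57; payment $2,949.10; balance $2,263.47
Quarter 4: opening $2,263.47; interest $54.32 → $2,317.79; payment $2,317.79; balance $0.00

$2,317.79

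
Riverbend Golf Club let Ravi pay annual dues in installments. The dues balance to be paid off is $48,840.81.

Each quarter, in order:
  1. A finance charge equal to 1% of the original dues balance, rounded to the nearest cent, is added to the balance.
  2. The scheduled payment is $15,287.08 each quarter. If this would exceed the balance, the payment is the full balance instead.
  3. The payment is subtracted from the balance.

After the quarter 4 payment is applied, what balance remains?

Quarter 1: $48,840.81 +$488.41 interest = $49,329.22; pay $15,287.08 → $34,042.14
Quarter 2: $34,042.14 +$488.41 interest = $34,530.55; pay $15,287.08 → $19,243.47
Quarter 3: $19,243.47 +$488.41 interest = $19,731.88; pay $15,287.08 → $4,444.80
Quarter 4: $4,444.80 +$488.41 interest = $4,933.21; pay $4,933.21 → $0.00

$0.00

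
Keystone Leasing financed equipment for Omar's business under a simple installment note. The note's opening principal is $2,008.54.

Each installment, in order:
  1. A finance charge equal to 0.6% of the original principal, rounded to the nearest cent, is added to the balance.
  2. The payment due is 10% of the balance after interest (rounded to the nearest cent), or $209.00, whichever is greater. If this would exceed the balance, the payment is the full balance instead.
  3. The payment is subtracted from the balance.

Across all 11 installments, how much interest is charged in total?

$132.55

Installment 1: $2,008.54 +$12.05 interest = $2,020.59; pay $209.00 → $1,811.59
Installment 2: $1,811.59 +$12.05 interest = $1,823.64; pay $209.00 → $1,614.64
Installment 3: $1,614.64 +$12.05 interest = $1,626.69; pay $209.00 → $1,417.69
Installment 4: $1,417.69 +$12.05 interest = $1,429.74; pay $209.00 → $1,220.74
Installment 5: $1,220.74 +$12.05 interest = $1,232.79; pay $209.00 → $1,023.79
Installment 6: $1,023.79 +$12.05 interest = $1,035.84; pay $209.00 → $826.84
Installment 7: $826.84 +$12.05 interest = $838.89; pay $209.00 → $629.89
Installment 8: $629.89 +$12.05 interest = $641.94; pay $209.00 → $432.94
Installment 9: $432.94 +$12.05 interest = $444.99; pay $209.00 → $235.99
Installment 10: $235.99 +$12.05 interest = $248.04; pay $209.00 → $39.04
Installment 11: $39.04 +$12.05 interest = $51.09; pay $51.09 → $0.00
Total interest: $12.05 + $12.05 + $12.05 + $12.05 + $12.05 + $12.05 + $12.05 + $12.05 + $12.05 + $12.05 + $12.05 = $132.55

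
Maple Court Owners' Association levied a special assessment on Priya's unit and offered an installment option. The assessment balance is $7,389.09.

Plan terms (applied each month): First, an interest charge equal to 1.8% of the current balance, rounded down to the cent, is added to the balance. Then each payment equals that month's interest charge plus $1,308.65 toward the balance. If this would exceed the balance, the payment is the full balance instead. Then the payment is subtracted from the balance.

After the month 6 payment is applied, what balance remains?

$0.00

# | Opening | Interest | Payment | End bal
1 | $7,389.09 | $133.00 | $1,441.65 | $6,080.44
2 | $6,080.44 | $109.44 | $1,418.09 | $4,771.79
3 | $4,771.79 | $85.89 | $1,394.54 | $3,463.14
4 | $3,463.14 | $62.33 | $1,370.98 | $2,154.49
5 | $2,154.49 | $38.78 | $1,347.43 | $845.84
6 | $845.84 | $15.22 | $861.06 | $0.00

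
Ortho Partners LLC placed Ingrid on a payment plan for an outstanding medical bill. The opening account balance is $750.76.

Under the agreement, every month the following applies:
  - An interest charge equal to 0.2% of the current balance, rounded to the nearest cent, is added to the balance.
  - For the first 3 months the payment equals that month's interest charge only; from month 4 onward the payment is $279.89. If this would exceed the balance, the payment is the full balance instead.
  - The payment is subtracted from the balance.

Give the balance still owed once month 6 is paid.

Month 1: $750.76 +$1.50 interest = $752.26; pay $1.50 → $750.76
Month 2: $750.76 +$1.50 interest = $752.26; pay $1.50 → $750.76
Month 3: $750.76 +$1.50 interest = $752.26; pay $1.50 → $750.76
Month 4: $750.76 +$1.50 interest = $752.26; pay $279.89 → $472.37
Month 5: $472.37 +$0.94 interest = $473.31; pay $279.89 → $193.42
Month 6: $193.42 +$0.39 interest = $193.81; pay $193.81 → $0.00

$0.00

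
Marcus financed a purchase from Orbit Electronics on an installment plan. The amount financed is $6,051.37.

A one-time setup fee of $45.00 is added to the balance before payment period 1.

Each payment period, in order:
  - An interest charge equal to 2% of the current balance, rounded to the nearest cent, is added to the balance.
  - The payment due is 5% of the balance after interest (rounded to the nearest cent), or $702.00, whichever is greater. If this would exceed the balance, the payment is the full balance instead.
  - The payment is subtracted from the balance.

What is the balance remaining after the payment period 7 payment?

$1,783.94

Payment period 1: $6,096.37 +$121.93 interest = $6,218.30; pay $702.00 → $5,516.30
Payment period 2: $5,516.30 +$110.33 interest = $5,626.63; pay $702.00 → $4,924.63
Payment period 3: $4,924.63 +$98.49 interest = $5,023.12; pay $702.00 → $4,321.12
Payment period 4: $4,321.12 +$86.42 interest = $4,407.54; pay $702.00 → $3,705.54
Payment period 5: $3,705.54 +$74.11 interest = $3,779.65; pay $702.00 → $3,077.65
Payment period 6: $3,077.65 +$61.55 interest = $3,139.20; pay $702.00 → $2,437.20
Payment period 7: $2,437.20 +$48.74 interest = $2,485.94; pay $702.00 → $1,783.94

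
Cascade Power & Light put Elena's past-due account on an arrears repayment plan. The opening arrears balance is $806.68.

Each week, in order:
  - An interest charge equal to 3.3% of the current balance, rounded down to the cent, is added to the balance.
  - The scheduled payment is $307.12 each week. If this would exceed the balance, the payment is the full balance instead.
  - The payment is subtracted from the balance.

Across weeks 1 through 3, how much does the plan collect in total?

Week 1: opening $806.68; interest $26.62 → $833.30; payment $307.12; balance $526.18
Week 2: opening $526.18; interest $17.36 → $543.54; payment $307.12; balance $236.42
Week 3: opening $236.42; interest $7.80 → $244.22; payment $244.22; balance $0.00
Total paid: $858.46

$858.46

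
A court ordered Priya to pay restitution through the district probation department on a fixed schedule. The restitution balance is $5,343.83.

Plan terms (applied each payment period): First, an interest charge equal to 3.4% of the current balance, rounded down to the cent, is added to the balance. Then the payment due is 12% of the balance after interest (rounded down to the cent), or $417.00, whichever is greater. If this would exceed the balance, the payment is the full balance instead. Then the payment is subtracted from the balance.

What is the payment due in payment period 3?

# | Opening | Interest | Payment | End bal
1 | $5,343.83 | $181.69 | $663.06 | $4,862.46
2 | $4,862.46 | $165.32 | $603.33 | $4,424.45
3 | $4,424.45 | $150.43 | $548.98 | $4,025.90

$548.98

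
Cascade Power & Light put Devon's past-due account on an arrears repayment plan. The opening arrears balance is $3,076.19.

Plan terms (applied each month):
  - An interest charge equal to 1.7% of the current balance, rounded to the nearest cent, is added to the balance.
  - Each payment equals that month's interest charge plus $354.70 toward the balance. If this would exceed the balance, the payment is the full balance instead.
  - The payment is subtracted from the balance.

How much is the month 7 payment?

# | Opening | Interest | Payment | End bal
1 | $3,076.19 | $52.30 | $407.00 | $2,721.49
2 | $2,721.49 | $46.27 | $400.97 | $2,366.79
3 | $2,366.79 | $40.24 | $394.94 | $2,012.09
4 | $2,012.09 | $34.21 | $388.91 | $1,657.39
5 | $1,657.39 | $28.18 | $382.88 | $1,302.69
6 | $1,302.69 | $22.15 | $376.85 | $947.99
7 | $947.99 | $16.12 | $370.82 | $593.29

$370.82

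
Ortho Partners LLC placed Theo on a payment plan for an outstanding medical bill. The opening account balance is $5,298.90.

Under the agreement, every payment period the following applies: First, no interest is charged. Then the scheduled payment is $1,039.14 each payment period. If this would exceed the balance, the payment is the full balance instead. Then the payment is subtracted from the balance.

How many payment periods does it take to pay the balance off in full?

Payment period 1: opening $5,298.90; payment $1,039.14; balance $4,259.76
Payment period 2: opening $4,259.76; payment $1,039.14; balance $3,220.62
Payment period 3: opening $3,220.62; payment $1,039.14; balance $2,181.48
Payment period 4: opening $2,181.48; payment $1,039.14; balance $1,142.34
Payment period 5: opening $1,142.34; payment $1,039.14; balance $103.20
Payment period 6: opening $103.20; payment $103.20; balance $0.00
Balance reaches $0.00 in payment period 6.

6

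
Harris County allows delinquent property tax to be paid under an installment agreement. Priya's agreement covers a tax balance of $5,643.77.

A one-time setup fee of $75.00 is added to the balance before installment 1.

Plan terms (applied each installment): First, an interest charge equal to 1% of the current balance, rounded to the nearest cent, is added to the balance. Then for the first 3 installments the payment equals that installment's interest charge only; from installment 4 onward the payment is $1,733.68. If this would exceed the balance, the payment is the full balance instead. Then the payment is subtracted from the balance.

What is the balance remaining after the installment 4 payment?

Installment 1: opening $5,718.77; interest $57.19 → $5,775.96; payment $57.19; balance $5,718.77
Installment 2: opening $5,718.77; interest $57.19 → $5,775.96; payment $57.19; balance $5,718.77
Installment 3: opening $5,718.77; interest $57.19 → $5,775.96; payment $57.19; balance $5,718.77
Installment 4: opening $5,718.77; interest $57.19 → $5,775.96; payment $1,733.68; balance $4,042.28

$4,042.28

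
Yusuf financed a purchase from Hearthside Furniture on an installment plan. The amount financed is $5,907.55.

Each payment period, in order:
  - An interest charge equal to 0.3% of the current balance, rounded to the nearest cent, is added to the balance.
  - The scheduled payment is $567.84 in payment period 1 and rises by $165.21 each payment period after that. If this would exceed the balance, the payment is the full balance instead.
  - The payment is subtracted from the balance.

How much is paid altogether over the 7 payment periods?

Payment period 1: $5,907.55 +$17.72 interest = $5,925.27; pay $567.84 → $5,357.43
Payment period 2: $5,357.43 +$16.07 interest = $5,373.50; pay $733.05 → $4,640.45
Payment period 3: $4,640.45 +$13.92 interest = $4,654.37; pay $898.26 → $3,756.11
Payment period 4: $3,756.11 +$11.27 interest = $3,767.38; pay $1,063.47 → $2,703.91
Payment period 5: $2,703.91 +$8.11 interest = $2,712.02; pay $1,228.68 → $1,483.34
Payment period 6: $1,483.34 +$4.45 interest = $1,487.79; pay $1,393.89 → $93.90
Payment period 7: $93.90 +$0.28 interest = $94.18; pay $94.18 → $0.00
Total paid: $5,979.37

$5,979.37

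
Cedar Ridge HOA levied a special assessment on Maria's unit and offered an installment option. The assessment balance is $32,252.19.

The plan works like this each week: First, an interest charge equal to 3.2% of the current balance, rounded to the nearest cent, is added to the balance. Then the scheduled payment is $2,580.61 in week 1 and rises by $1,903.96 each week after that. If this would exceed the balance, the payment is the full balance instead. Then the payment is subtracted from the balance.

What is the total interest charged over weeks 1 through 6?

Week 1: opening $32,252.19; interest $1,032.07 → $33,284.26; payment $2,580.61; balance $30,703.65
Week 2: opening $30,703.65; interest $982.52 → $31,686.17; payment $4,484.57; balance $27,201.60
Week 3: opening $27,201.60; interest $870.45 → $28,072.05; payment $6,388.53; balance $21,683.52
Week 4: opening $21,683.52; interest $693.87 → $22,377.39; payment $8,292.49; balance $14,084.90
Week 5: opening $14,084.90; interest $450.72 → $14,535.62; payment $10,196.45; balance $4,339.17
Week 6: opening $4,339.17; interest $138.85 → $4,478.02; payment $4,478.02; balance $0.00
Total interest: $1,032.07 + $982.52 + $870.45 + $693.87 + $450.72 + $138.85 = $4,168.48

$4,168.48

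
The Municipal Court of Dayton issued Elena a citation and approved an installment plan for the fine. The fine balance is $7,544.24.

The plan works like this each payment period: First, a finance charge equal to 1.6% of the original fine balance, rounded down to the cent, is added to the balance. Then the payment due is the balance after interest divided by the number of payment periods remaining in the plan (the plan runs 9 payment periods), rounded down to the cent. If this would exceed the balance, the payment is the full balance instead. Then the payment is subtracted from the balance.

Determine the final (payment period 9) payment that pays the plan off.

# | Opening | Interest | Payment | End bal
1 | $7,544.24 | $120.70 | $851.66 | $6,813.28
2 | $6,813.28 | $120.70 | $866.74 | $6,067.24
3 | $6,067.24 | $120.70 | $883.99 | $5,303.95
4 | $5,303.95 | $120.70 | $904.10 | $4,520.55
5 | $4,520.55 | $120.70 | $928.25 | $3,713.00
6 | $3,713.00 | $120.70 | $958.42 | $2,875.28
7 | $2,875.28 | $120.70 | $998.66 | $1,997.32
8 | $1,997.32 | $120.70 | $1,059.01 | $1,059.01
9 | $1,059.01 | $120.70 | $1,179.71 | $0.00

$1,179.71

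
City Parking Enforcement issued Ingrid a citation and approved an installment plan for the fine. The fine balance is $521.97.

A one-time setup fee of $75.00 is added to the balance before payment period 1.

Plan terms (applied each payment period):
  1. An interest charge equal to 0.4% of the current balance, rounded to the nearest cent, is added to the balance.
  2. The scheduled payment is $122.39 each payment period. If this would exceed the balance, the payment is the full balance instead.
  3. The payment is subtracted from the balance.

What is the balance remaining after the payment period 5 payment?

$0.00

Payment period 1: opening $596.97; interest $2.39 → $599.36; payment $122.39; balance $476.97
Payment period 2: opening $476.97; interest $1.91 → $478.88; payment $122.39; balance $356.49
Payment period 3: opening $356.49; interest $1.43 → $357.92; payment $122.39; balance $235.53
Payment period 4: opening $235.53; interest $0.94 → $236.47; payment $122.39; balance $114.08
Payment period 5: opening $114.08; interest $0.46 → $114.54; payment $114.54; balance $0.00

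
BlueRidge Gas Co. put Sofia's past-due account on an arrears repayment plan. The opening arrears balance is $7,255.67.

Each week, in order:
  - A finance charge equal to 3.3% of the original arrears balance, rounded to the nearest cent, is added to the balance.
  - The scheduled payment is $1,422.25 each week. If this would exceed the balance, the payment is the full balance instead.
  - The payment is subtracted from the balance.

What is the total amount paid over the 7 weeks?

$8,931.75

Week 1: $7,255.67 +$239.44 interest = $7,495.11; pay $1,422.25 → $6,072.86
Week 2: $6,072.86 +$239.44 interest = $6,312.30; pay $1,422.25 → $4,890.05
Week 3: $4,890.05 +$239.44 interest = $5,129.49; pay $1,422.25 → $3,707.24
Week 4: $3,707.24 +$239.44 interest = $3,946.68; pay $1,422.25 → $2,524.43
Week 5: $2,524.43 +$239.44 interest = $2,763.87; pay $1,422.25 → $1,341.62
Week 6: $1,341.62 +$239.44 interest = $1,581.06; pay $1,422.25 → $158.81
Week 7: $158.81 +$239.44 interest = $398.25; pay $398.25 → $0.00
Total paid: $8,931.75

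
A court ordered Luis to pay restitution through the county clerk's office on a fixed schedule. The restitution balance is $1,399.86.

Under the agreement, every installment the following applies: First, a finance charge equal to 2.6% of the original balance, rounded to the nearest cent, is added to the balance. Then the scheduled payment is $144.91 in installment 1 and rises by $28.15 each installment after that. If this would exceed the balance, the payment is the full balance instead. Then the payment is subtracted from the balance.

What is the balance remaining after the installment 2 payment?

Installment 1: $1,399.86 +$36.40 interest = $1,436.26; pay $144.91 → $1,291.35
Installment 2: $1,291.35 +$36.40 interest = $1,327.75; pay $173.06 → $1,154.69

$1,154.69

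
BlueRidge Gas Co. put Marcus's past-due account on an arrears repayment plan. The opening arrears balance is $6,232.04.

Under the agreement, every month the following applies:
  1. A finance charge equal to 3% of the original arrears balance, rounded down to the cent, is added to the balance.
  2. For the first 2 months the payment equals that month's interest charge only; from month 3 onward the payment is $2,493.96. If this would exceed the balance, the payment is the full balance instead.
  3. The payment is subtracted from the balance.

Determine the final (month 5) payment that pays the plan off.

$1,805.00

# | Opening | Interest | Payment | End bal
1 | $6,232.04 | $186.96 | $186.96 | $6,232.04
2 | $6,232.04 | $186.96 | $186.96 | $6,232.04
3 | $6,232.04 | $186.96 | $2,493.96 | $3,925.04
4 | $3,925.04 | $186.96 | $2,493.96 | $1,618.04
5 | $1,618.04 | $186.96 | $1,805.00 | $0.00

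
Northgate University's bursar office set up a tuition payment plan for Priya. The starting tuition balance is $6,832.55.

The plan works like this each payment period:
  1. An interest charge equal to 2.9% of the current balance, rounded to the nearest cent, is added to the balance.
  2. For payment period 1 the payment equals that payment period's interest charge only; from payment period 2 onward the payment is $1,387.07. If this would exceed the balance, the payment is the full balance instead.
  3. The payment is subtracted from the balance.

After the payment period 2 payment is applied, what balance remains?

$5,643.62

Payment period 1: $6,832.55 +$198.14 interest = $7,030.69; pay $198.14 → $6,832.55
Payment period 2: $6,832.55 +$198.14 interest = $7,030.69; pay $1,387.07 → $5,643.62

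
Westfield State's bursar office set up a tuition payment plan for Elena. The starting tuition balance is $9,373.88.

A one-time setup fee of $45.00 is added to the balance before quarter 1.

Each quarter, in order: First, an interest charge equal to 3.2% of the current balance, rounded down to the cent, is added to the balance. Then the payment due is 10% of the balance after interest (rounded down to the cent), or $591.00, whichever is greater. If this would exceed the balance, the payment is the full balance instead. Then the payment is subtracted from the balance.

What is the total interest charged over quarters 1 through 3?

$841.35

# | Opening | Interest | Payment | End bal
1 | $9,418.88 | $301.40 | $972.02 | $8,748.26
2 | $8,748.26 | $279.94 | $902.82 | $8,125.38
3 | $8,125.38 | $260.01 | $838.53 | $7,546.86
Total interest: $301.40 + $279.94 + $260.01 = $841.35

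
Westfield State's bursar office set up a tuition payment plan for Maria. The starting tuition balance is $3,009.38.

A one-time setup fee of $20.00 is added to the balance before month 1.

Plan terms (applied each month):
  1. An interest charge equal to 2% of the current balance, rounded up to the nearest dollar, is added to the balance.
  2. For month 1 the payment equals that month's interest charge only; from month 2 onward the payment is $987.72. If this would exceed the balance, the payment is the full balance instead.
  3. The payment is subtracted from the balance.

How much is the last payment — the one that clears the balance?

Month 1: $3,029.38 +$61.00 interest = $3,090.38; pay $61.00 → $3,029.38
Month 2: $3,029.38 +$61.00 interest = $3,090.38; pay $987.72 → $2,102.66
Month 3: $2,102.66 +$43.00 interest = $2,145.66; pay $987.72 → $1,157.94
Month 4: $1,157.94 +$24.00 interest = $1,181.94; pay $987.72 → $194.22
Month 5: $194.22 +$4.00 interest = $198.22; pay $198.22 → $0.00

$198.22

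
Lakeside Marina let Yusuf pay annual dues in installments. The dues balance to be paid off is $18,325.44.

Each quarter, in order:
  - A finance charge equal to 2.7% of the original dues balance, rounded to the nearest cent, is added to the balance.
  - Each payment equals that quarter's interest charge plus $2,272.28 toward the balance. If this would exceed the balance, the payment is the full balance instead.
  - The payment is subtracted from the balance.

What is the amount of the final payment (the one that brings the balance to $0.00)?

$641.99

Quarter 1: $18,325.44 +$494.79 interest = $18,820.23; pay $2,767.07 → $16,053.16
Quarter 2: $16,053.16 +$494.79 interest = $16,547.95; pay $2,767.07 → $13,780.88
Quarter 3: $13,780.88 +$494.79 interest = $14,275.67; pay $2,767.07 → $11,508.60
Quarter 4: $11,508.60 +$494.79 interest = $12,003.39; pay $2,767.07 → $9,236.32
Quarter 5: $9,236.32 +$494.79 interest = $9,731.11; pay $2,767.07 → $6,964.04
Quarter 6: $6,964.04 +$494.79 interest = $7,458.83; pay $2,767.07 → $4,691.76
Quarter 7: $4,691.76 +$494.79 interest = $5,186.55; pay $2,767.07 → $2,419.48
Quarter 8: $2,419.48 +$494.79 interest = $2,914.27; pay $2,767.07 → $147.20
Quarter 9: $147.20 +$494.79 interest = $641.99; pay $641.99 → $0.00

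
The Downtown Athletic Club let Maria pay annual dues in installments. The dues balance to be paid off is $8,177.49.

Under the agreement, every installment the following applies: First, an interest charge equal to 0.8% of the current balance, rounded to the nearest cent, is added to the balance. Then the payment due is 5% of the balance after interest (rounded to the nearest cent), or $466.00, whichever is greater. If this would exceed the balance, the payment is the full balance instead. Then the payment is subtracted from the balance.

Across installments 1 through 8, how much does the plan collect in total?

# | Opening | Interest | Payment | End bal
1 | $8,177.49 | $65.42 | $466.00 | $7,776.91
2 | $7,776.91 | $62.22 | $466.00 | $7,373.13
3 | $7,373.13 | $58.99 | $466.00 | $6,966.12
4 | $6,966.12 | $55.73 | $466.00 | $6,555.85
5 | $6,555.85 | $52.45 | $466.00 | $6,142.30
6 | $6,142.30 | $49.14 | $466.00 | $5,725.44
7 | $5,725.44 | $45.80 | $466.00 | $5,305.24
8 | $5,305.24 | $42.44 | $466.00 | $4,881.68
Total paid: $3,728.00

$3,728.00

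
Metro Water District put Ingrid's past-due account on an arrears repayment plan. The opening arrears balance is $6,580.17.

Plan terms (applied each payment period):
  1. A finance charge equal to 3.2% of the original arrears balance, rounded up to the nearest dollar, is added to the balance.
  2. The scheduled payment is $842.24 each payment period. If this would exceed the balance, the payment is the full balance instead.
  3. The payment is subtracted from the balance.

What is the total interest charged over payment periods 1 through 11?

Payment period 1: $6,580.17 +$211.00 interest = $6,791.17; pay $842.24 → $5,948.93
Payment period 2: $5,948.93 +$211.00 interest = $6,159.93; pay $842.24 → $5,317.69
Payment period 3: $5,317.69 +$211.00 interest = $5,528.69; pay $842.24 → $4,686.45
Payment period 4: $4,686.45 +$211.00 interest = $4,897.45; pay $842.24 → $4,055.21
Payment period 5: $4,055.21 +$211.00 interest = $4,266.21; pay $842.24 → $3,423.97
Payment period 6: $3,423.97 +$211.00 interest = $3,634.97; pay $842.24 → $2,792.73
Payment period 7: $2,792.73 +$211.00 interest = $3,003.73; pay $842.24 → $2,161.49
Payment period 8: $2,161.49 +$211.00 interest = $2,372.49; pay $842.24 → $1,530.25
Payment period 9: $1,530.25 +$211.00 interest = $1,741.25; pay $842.24 → $899.01
Payment period 10: $899.01 +$211.00 interest = $1,110.01; pay $842.24 → $267.77
Payment period 11: $267.77 +$211.00 interest = $478.77; pay $478.77 → $0.00
Total interest: $211.00 + $211.00 + $211.00 + $211.00 + $211.00 + $211.00 + $211.00 + $211.00 + $211.00 + $211.00 + $211.00 = $2,321.00

$2,321.00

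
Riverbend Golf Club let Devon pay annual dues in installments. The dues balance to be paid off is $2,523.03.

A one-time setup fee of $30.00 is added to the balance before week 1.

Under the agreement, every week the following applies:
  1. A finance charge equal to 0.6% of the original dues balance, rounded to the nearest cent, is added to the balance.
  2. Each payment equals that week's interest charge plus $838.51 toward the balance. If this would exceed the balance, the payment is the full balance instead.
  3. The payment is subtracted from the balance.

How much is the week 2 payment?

Week 1: $2,553.03 +$15.14 interest = $2,568.17; pay $853.65 → $1,714.52
Week 2: $1,714.52 +$15.14 interest = $1,729.66; pay $853.65 → $876.01

$853.65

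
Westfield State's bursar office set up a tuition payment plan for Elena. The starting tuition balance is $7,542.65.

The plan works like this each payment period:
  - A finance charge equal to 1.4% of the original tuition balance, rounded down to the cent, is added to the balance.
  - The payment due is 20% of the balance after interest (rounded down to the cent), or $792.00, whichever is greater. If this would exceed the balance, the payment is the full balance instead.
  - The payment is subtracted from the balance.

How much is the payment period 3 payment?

$1,016.99

Payment period 1: opening $7,542.65; interest $105.59 → $7,648.24; payment $1,529.64; balance $6,118.60
Payment period 2: opening $6,118.60; interest $105.59 → $6,224.19; payment $1,244.83; balance $4,979.36
Payment period 3: opening $4,979.36; interest $105.59 → $5,084.95; payment $1,016.99; balance $4,067.96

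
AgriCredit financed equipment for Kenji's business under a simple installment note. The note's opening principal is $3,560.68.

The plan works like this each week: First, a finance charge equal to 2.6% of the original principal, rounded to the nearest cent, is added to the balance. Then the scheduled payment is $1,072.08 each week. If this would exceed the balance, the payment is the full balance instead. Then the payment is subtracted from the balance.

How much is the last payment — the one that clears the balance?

$714.76

Week 1: opening $3,560.68; interest $92.58 → $3,653.26; payment $1,072.08; balance $2,581.18
Week 2: opening $2,581.18; interest $92.58 → $2,673.76; payment $1,072.08; balance $1,601.68
Week 3: opening $1,601.68; interest $92.58 → $1,694.26; payment $1,072.08; balance $622.18
Week 4: opening $622.18; interest $92.58 → $714.76; payment $714.76; balance $0.00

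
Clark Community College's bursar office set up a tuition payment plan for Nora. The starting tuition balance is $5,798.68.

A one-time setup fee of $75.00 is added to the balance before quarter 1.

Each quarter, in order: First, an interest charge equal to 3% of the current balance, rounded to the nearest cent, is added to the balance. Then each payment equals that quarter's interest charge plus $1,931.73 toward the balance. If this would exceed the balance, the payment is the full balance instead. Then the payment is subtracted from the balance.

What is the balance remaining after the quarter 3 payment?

# | Opening | Interest | Payment | End bal
1 | $5,873.68 | $176.21 | $2,107.94 | $3,941.95
2 | $3,941.95 | $118.26 | $2,049.99 | $2,010.22
3 | $2,010.22 | $60.31 | $1,992.04 | $78.49

$78.49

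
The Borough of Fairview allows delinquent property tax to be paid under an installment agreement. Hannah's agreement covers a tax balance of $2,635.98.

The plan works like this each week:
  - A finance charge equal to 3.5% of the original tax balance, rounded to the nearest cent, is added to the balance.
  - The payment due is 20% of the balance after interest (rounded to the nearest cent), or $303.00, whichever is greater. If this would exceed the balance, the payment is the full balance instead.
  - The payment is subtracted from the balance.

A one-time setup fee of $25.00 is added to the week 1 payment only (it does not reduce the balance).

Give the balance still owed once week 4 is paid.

Week 1: opening $2,635.98; interest $92.26 → $2,728.24; payment $545.65 (+ $25.00 fee); balance $2,182.59
Week 2: opening $2,182.59; interest $92.26 → $2,274.85; payment $454.97; balance $1,819.88
Week 3: opening $1,819.88; interest $92.26 → $1,912.14; payment $382.43; balance $1,529.71
Week 4: opening $1,529.71; interest $92.26 → $1,621.97; payment $324.39; balance $1,297.58

$1,297.58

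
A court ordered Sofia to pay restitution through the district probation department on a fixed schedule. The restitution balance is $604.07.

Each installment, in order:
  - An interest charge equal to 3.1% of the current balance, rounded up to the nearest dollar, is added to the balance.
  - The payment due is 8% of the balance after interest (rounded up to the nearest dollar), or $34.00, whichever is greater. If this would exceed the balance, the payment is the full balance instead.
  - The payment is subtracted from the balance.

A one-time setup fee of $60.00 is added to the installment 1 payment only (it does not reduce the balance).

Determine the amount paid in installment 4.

# | Opening | Interest | Payment | Fee | End bal
1 | $604.07 | $19.00 | $50.00 | $60.00 | $573.07
2 | $573.07 | $18.00 | $48.00 | — | $543.07
3 | $543.07 | $17.00 | $45.00 | — | $515.07
4 | $515.07 | $16.00 | $43.00 | — | $488.07

$43.00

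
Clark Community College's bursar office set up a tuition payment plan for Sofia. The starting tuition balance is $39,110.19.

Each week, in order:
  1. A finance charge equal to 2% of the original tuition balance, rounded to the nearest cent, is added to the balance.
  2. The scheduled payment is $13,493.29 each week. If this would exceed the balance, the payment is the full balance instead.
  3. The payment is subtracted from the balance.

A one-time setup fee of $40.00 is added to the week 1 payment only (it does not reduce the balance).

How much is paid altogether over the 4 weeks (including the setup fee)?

$42,278.99

# | Opening | Interest | Payment | Fee | End bal
1 | $39,110.19 | $782.20 | $13,493.29 | $40.00 | $26,399.10
2 | $26,399.10 | $782.20 | $13,493.29 | — | $13,688.01
3 | $13,688.01 | $782.20 | $13,493.29 | — | $976.92
4 | $976.92 | $782.20 | $1,759.12 | — | $0.00
Total paid: $42,278.99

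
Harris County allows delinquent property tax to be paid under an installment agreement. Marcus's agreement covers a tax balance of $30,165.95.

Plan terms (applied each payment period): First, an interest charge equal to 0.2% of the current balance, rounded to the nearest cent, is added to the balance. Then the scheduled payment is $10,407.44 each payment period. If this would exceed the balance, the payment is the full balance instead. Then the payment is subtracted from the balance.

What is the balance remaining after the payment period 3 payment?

$0.00

Payment period 1: $30,165.95 +$60.33 interest = $30,226.28; pay $10,407.44 → $19,818.84
Payment period 2: $19,818.84 +$39.64 interest = $19,858.48; pay $10,407.44 → $9,451.04
Payment period 3: $9,451.04 +$18.90 interest = $9,469.94; pay $9,469.94 → $0.00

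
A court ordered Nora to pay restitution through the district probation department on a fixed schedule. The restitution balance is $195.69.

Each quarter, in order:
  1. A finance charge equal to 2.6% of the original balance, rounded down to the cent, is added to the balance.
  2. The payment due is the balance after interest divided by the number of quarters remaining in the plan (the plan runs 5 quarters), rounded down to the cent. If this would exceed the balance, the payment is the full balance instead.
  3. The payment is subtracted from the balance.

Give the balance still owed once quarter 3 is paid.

Quarter 1: opening $195.69; interest $5.08 → $200.77; payment $40.15; balance $160.62
Quarter 2: opening $160.62; interest $5.08 → $165.70; payment $41.42; balance $124.28
Quarter 3: opening $124.28; interest $5.08 → $129.36; payment $43.12; balance $86.24

$86.24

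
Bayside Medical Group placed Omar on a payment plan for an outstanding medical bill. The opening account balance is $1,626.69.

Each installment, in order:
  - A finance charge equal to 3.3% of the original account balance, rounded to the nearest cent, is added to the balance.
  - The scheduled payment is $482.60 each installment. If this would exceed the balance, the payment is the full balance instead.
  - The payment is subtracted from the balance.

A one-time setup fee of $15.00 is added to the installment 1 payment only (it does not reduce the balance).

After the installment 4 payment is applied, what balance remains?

Installment 1: opening $1,626.69; interest $53.68 → $1,680.37; payment $482.60 (+ $15.00 fee); balance $1,197.77
Installment 2: opening $1,197.77; interest $53.68 → $1,251.45; payment $482.60; balance $768.85
Installment 3: opening $768.85; interest $53.68 → $822.53; payment $482.60; balance $339.93
Installment 4: opening $339.93; interest $53.68 → $393.61; payment $393.61; balance $0.00

$0.00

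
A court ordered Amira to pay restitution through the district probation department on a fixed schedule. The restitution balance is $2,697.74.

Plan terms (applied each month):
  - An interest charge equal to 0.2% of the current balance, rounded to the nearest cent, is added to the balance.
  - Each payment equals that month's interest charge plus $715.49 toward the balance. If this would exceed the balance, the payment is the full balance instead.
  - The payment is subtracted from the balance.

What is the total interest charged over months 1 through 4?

$12.99

Month 1: $2,697.74 +$5.40 interest = $2,703.14; pay $720.89 → $1,982.25
Month 2: $1,982.25 +$3.96 interest = $1,986.21; pay $719.45 → $1,266.76
Month 3: $1,266.76 +$2.53 interest = $1,269.29; pay $718.02 → $551.27
Month 4: $551.27 +$1.10 interest = $552.37; pay $552.37 → $0.00
Total interest: $5.40 + $3.96 + $2.53 + $1.10 = $12.99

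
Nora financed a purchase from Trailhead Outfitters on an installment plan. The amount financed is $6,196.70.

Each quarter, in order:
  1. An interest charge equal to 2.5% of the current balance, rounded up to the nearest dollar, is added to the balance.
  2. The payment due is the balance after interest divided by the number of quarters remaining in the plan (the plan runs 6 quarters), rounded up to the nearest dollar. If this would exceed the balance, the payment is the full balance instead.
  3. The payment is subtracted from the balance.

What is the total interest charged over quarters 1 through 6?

$568.00

Quarter 1: $6,196.70 +$155.00 interest = $6,351.70; pay $1,059.00 → $5,292.70
Quarter 2: $5,292.70 +$133.00 interest = $5,425.70; pay $1,086.00 → $4,339.70
Quarter 3: $4,339.70 +$109.00 interest = $4,448.70; pay $1,113.00 → $3,335.70
Quarter 4: $3,335.70 +$84.00 interest = $3,419.70; pay $1,140.00 → $2,279.70
Quarter 5: $2,279.70 +$57.00 interest = $2,336.70; pay $1,169.00 → $1,167.70
Quarter 6: $1,167.70 +$30.00 interest = $1,197.70; pay $1,197.70 → $0.00
Total interest: $155.00 + $133.00 + $109.00 + $84.00 + $57.00 + $30.00 = $568.00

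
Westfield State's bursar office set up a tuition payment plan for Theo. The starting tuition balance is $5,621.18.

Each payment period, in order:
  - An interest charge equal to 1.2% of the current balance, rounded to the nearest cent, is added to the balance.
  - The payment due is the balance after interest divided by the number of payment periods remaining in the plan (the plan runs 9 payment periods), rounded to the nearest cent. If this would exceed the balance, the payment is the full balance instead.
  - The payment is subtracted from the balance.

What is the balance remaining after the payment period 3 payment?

Payment period 1: $5,621.18 +$67.45 interest = $5,688.63; pay $632.07 → $5,056.56
Payment period 2: $5,056.56 +$60.68 interest = $5,117.24; pay $639.66 → $4,477.58
Payment period 3: $4,477.58 +$53.73 interest = $4,531.31; pay $647.33 → $3,883.98

$3,883.98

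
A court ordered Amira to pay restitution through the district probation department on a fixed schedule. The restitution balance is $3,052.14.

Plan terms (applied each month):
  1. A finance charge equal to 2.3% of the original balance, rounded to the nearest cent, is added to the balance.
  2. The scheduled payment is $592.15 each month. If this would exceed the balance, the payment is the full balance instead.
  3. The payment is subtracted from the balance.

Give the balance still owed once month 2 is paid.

Month 1: opening $3,052.14; interest $70.20 → $3,122.34; payment $592.15; balance $2,530.19
Month 2: opening $2,530.19; interest $70.20 → $2,600.39; payment $592.15; balance $2,008.24

$2,008.24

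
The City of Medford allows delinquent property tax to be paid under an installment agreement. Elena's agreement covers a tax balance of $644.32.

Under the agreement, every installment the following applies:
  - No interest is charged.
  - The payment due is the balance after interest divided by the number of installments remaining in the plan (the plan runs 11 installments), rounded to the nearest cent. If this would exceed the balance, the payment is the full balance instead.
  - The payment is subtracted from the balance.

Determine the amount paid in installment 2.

# | Opening | Payment | End bal
1 | $644.32 | $58.57 | $585.75
2 | $585.75 | $58.58 | $527.17

$58.58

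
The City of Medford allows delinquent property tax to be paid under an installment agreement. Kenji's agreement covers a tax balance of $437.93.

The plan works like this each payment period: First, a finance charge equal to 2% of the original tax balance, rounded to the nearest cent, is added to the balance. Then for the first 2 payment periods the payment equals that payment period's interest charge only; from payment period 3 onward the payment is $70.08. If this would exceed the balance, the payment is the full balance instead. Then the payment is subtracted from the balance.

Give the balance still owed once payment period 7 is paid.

Payment period 1: opening $437.93; interest $8.76 → $446.69; payment $8.76; balance $437.93
Payment period 2: opening $437.93; interest $8.76 → $446.69; payment $8.76; balance $437.93
Payment period 3: opening $437.93; interest $8.76 → $446.69; payment $70.08; balance $376.61
Payment period 4: opening $376.61; interest $8.76 → $385.37; payment $70.08; balance $315.29
Payment period 5: opening $315.29; interest $8.76 → $324.05; payment $70.08; balance $253.97
Payment period 6: opening $253.97; interest $8.76 → $262.73; payment $70.08; balance $192.65
Payment period 7: opening $192.65; interest $8.76 → $201.41; payment $70.08; balance $131.33

$131.33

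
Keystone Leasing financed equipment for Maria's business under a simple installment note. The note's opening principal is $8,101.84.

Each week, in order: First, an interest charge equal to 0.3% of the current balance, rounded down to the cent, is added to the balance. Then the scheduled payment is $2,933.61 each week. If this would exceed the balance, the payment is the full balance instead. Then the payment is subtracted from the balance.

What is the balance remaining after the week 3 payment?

Week 1: $8,101.84 +$24.30 interest = $8,126.14; pay $2,933.61 → $5,192.53
Week 2: $5,192.53 +$15.57 interest = $5,208.10; pay $2,933.61 → $2,274.49
Week 3: $2,274.49 +$6.82 interest = $2,281.31; pay $2,281.31 → $0.00

$0.00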